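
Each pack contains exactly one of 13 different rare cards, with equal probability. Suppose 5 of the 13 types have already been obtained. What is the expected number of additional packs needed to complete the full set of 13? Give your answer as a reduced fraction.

Starting from 5 distinct types, each trial gives a new one with probability (13−i)/13 when i types are held, so the wait for the next new type is 13/(13−i).
E = 13/8 + 13/7 + 13/6 + 13/5 + 13/4 + 13/3 + 13/2 + 13/1 = 9893/280.

9893/280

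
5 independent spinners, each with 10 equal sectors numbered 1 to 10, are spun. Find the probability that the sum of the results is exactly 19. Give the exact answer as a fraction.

There are 10^5 = 100000 equally likely outcomes.
The number of ordered 5-tuples from {1,…,10} summing to 19 is 2710.
P(sum = 19) = 2710/100000 = 271/10000.

271/10000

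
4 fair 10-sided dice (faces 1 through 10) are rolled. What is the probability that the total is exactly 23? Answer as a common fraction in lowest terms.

33/500

There are 10^4 = 10000 equally likely outcomes.
The number of ordered 4-tuples from {1,…,10} summing to 23 is 660.
P(sum = 23) = 660/10000 = 33/500.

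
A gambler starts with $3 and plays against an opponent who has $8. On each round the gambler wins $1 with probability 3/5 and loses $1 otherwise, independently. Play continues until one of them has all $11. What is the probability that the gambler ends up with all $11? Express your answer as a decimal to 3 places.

Let r = q/p = (2/5)/(3/5) = 2/3. The recurrence P(i) = p·P(i+1) + q·P(i−1) with P(0)=0, P(11)=1 gives P(i) = (1 − r^i)/(1 − r^11).
P(3) = (1 − (2/3)^3) / (1 − (2/3)^11) = 124659/175099 ≈ 0.712.

0.712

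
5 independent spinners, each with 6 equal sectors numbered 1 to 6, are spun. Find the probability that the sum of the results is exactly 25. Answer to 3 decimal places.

0.016

There are 6^5 = 7776 equally likely outcomes.
The number of ordered 5-tuples from {1,…,6} summing to 25 is 126.
P(sum = 25) = 126/7776 = 7/432 ≈ 0.016.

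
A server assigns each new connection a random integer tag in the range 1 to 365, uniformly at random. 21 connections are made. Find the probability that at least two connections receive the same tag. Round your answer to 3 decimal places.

It's easier to compute the probability that all 21 are distinct.
P(all distinct) = 365/365 · 364/365 · ··· · 345/365 ≈ 0.556.
So the probability of at least one match is 1 − 0.556 = 0.444.

0.444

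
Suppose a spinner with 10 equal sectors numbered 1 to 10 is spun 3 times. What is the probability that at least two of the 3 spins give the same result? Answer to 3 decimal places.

0.280

P(all 3 different) = 10/10 · 9/10 · ··· · 8/10 ≈ 0.720.
P(at least two equal) = 1 − 0.720 = 0.280.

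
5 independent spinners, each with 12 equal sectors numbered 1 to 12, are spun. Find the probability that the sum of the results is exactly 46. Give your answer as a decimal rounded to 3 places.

There are 12^5 = 248832 equally likely outcomes.
The number of ordered 5-tuples from {1,…,12} summing to 46 is 2985.
P(sum = 46) = 2985/248832 = 995/82944 ≈ 0.012.

0.012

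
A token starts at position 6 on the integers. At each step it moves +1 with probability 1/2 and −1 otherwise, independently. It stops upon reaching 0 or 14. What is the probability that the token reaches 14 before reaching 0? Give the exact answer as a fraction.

With a fair step, P(i) = ½P(i−1) + ½P(i+1) with P(0)=0, P(14)=1 has the linear solution P(i) = i/14.
P(6) = 6/14 = 3/7.

3/7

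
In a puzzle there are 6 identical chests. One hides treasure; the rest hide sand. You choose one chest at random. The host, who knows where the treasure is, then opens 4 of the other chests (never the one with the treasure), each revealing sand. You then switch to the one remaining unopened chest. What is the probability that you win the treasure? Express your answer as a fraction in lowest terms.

5/6

Your original chest holds the treasure with probability 1/6, so the other 5 collectively hold it with probability 5/6.
The host can always find 4 empty chests to open, so the reveals don't change that 5/6; it is now spread over the 1 remaining unopened chest.
P(win by switching) = (5/6) · (1/1) = 5/6.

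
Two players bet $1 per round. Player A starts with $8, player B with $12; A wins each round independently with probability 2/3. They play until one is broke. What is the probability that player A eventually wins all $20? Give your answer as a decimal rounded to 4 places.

0.9961

Let r = q/p = (1/3)/(2/3) = 1/2. The recurrence P(i) = p·P(i+1) + q·P(i−1) with P(0)=0, P(20)=1 gives P(i) = (1 − r^i)/(1 − r^20).
P(8) = (1 − (1/2)^8) / (1 − (1/2)^20) = 69632/69905 ≈ 0.9961.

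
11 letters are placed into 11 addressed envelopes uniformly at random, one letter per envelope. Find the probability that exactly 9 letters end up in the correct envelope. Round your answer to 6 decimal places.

Choose which 9 of the 11 are fixed: C(11,9) = 55 ways.
The remaining 2 must have no fixed point: D(2) = 1.
P = 55·1/39916800 = 1/725760 ≈ 0.000001.

0.000001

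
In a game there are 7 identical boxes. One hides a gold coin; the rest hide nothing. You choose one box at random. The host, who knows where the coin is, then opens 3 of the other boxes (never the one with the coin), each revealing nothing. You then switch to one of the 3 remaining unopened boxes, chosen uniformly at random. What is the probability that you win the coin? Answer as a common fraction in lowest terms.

2/7

Your original box holds the coin with probability 1/7, so the other 6 collectively hold it with probability 6/7.
The host can always find 3 empty boxes to open, so the reveals don't change that 6/7; it is now spread over the 3 remaining unopened boxes.
P(win by switching) = (6/7) · (1/3) = 2/7.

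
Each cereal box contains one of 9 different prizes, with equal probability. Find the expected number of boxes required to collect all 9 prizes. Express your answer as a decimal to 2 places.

25.46

After i distinct types are collected, each trial gives a new one with probability (9−i)/9, so the expected wait for the next new type is 9/(9−i).
E = 9/9 + 9/8 + 9/7 + 9/6 + 9/5 + 9/4 + 9/3 + 9/2 + 9/1 = 7129/280 ≈ 25.46.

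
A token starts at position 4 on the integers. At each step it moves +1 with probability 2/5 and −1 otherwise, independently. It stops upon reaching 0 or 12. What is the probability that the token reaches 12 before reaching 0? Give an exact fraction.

256/8113

Let r = q/p = (3/5)/(2/5) = 3/2. The recurrence P(i) = p·P(i+1) + q·P(i−1) with P(0)=0, P(12)=1 gives P(i) = (1 − r^i)/(1 − r^12).
P(4) = (1 − (3/2)^4) / (1 − (3/2)^12) = 256/8113.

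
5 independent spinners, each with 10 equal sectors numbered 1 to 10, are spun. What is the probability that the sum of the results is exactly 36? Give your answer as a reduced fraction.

271/10000

There are 10^5 = 100000 equally likely outcomes.
The number of ordered 5-tuples from {1,…,10} summing to 36 is 2710.
P(sum = 36) = 2710/100000 = 271/10000.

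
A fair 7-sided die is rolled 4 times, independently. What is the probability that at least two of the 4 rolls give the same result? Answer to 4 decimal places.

0.6501

P(all 4 different) = 7/7 · 6/7 · ··· · 4/7 ≈ 0.3499.
P(at least two equal) = 1 − 0.3499 = 0.6501.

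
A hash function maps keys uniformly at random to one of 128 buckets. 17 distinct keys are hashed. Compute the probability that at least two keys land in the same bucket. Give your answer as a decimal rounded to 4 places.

It's easier to compute the probability that all 17 are distinct.
P(all distinct) = 128/128 · 127/128 · ··· · 112/128 ≈ 0.3291.
So the probability of at least one match is 1 − 0.3291 = 0.6709.

0.6709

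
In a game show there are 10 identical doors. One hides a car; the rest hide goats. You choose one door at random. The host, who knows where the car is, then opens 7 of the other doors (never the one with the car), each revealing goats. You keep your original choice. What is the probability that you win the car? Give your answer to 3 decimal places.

The host can always open 7 empty doors regardless of your choice, so the reveals give no information about your original door.
P(win by staying) = 1/10 ≈ 0.100.

0.100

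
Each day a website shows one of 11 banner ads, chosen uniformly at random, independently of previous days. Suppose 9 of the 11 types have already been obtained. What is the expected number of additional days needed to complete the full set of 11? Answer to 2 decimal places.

16.50

Starting from 9 distinct types, each trial gives a new one with probability (11−i)/11 when i types are held, so the wait for the next new type is 11/(11−i).
E = 11/2 + 11/1 = 33/2 ≈ 16.50.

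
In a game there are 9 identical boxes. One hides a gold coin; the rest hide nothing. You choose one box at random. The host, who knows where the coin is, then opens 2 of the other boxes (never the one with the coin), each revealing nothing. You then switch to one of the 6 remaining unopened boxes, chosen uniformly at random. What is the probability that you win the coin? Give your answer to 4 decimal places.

Your original box holds the coin with probability 1/9, so the other 8 collectively hold it with probability 8/9.
The host can always find 2 empty boxes to open, so the reveals don't change that 8/9; it is now spread over the 6 remaining unopened boxes.
P(win by switching) = (8/9) · (1/6) = 4/27 ≈ 0.1481.

0.1481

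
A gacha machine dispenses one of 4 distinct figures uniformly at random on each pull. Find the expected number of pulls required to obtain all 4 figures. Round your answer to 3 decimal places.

8.333

After i distinct types are collected, each trial gives a new one with probability (4−i)/4, so the expected wait for the next new type is 4/(4−i).
E = 4/4 + 4/3 + 4/2 + 4/1 = 25/3 ≈ 8.333.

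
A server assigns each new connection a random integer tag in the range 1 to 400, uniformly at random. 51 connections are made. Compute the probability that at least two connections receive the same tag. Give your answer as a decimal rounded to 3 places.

It's easier to compute the probability that all 51 are distinct.
P(all distinct) = 400/400 · 399/400 · ··· · 350/400 ≈ 0.036.
So the probability of at least one match is 1 − 0.036 = 0.964.

0.964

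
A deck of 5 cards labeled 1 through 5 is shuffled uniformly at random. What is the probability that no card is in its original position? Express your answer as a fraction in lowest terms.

This is the derangement probability: permutations of 5 with no fixed point.
D(5) = 5! · (1 − 1/1! + 1/2! − ··· + (−1)^5/5!) = 44.
P = 44/120 = 11/30.

11/30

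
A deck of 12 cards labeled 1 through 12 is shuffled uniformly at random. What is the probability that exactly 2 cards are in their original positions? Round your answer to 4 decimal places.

Choose which 2 of the 12 are fixed: C(12,2) = 66 ways.
The remaining 10 must have no fixed point: D(10) = 1334961.
P = 66·1334961/479001600 = 16481/89600 ≈ 0.1839.

0.1839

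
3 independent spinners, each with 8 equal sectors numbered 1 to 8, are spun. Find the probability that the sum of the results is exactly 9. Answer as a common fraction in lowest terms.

7/128

There are 8^3 = 512 equally likely outcomes.
The number of ordered 3-tuples from {1,…,8} summing to 9 is 28.
P(sum = 9) = 28/512 = 7/128.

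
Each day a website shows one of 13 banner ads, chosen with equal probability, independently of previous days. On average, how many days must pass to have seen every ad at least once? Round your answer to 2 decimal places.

After i distinct types are collected, each trial gives a new one with probability (13−i)/13, so the expected wait for the next new type is 13/(13−i).
E = 13/13 + 13/12 + 13/11 + 13/10 + 13/9 + 13/8 + 13/7 + 13/6 + 13/5 + 13/4 + 13/3 + 13/2 + 13/1 = 1145993/27720 ≈ 41.34.

41.34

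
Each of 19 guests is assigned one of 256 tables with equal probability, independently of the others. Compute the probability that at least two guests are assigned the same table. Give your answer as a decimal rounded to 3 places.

It's easier to compute the probability that all 19 are distinct.
P(all distinct) = 256/256 · 255/256 · ··· · 238/256 ≈ 0.504.
So the probability of at least one match is 1 − 0.504 = 0.496.

0.496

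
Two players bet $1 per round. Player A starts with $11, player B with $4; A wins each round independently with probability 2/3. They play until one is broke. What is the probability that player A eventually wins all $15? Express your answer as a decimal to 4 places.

Let r = q/p = (1/3)/(2/3) = 1/2. The recurrence P(i) = p·P(i+1) + q·P(i−1) with P(0)=0, P(15)=1 gives P(i) = (1 − r^i)/(1 − r^15).
P(11) = (1 − (1/2)^11) / (1 − (1/2)^15) = 32752/32767 ≈ 0.9995.

0.9995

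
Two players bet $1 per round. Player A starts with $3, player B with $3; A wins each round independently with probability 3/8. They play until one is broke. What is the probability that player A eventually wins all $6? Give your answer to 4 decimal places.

0.1776

Let r = q/p = (5/8)/(3/8) = 5/3. The recurrence P(i) = p·P(i+1) + q·P(i−1) with P(0)=0, P(6)=1 gives P(i) = (1 − r^i)/(1 − r^6).
P(3) = (1 − (5/3)^3) / (1 − (5/3)^6) = 27/152 ≈ 0.1776.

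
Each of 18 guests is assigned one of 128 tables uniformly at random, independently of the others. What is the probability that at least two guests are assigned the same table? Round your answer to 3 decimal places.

It's easier to compute the probability that all 18 are distinct.
P(all distinct) = 128/128 · 127/128 · ··· · 111/128 ≈ 0.285.
So the probability of at least one match is 1 − 0.285 = 0.715.

0.715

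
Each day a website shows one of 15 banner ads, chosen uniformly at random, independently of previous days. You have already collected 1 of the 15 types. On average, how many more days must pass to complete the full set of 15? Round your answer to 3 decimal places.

Starting from 1 distinct type, each trial gives a new one with probability (15−i)/15 when i types are held, so the wait for the next new type is 15/(15−i).
E = 15/14 + 15/13 + 15/12 + 15/11 + 15/10 + 15/9 + 15/8 + 15/7 + 15/6 + 15/5 + 15/4 + 15/3 + 15/2 + 15/1 = 1171733/24024 ≈ 48.773.

48.773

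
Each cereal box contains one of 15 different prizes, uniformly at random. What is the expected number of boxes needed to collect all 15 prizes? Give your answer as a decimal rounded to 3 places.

49.773

After i distinct types are collected, each trial gives a new one with probability (15−i)/15, so the expected wait for the next new type is 15/(15−i).
E = 15/15 + 15/14 + 15/13 + 15/12 + 15/11 + 15/10 + 15/9 + 15/8 + 15/7 + 15/6 + 15/5 + 15/4 + 15/3 + 15/2 + 15/1 = 1195757/24024 ≈ 49.773.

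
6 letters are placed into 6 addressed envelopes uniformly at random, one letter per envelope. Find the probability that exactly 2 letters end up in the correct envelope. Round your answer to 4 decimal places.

Choose which 2 of the 6 are fixed: C(6,2) = 15 ways.
The remaining 4 must have no fixed point: D(4) = 9.
P = 15·9/720 = 3/16 ≈ 0.1875.

0.1875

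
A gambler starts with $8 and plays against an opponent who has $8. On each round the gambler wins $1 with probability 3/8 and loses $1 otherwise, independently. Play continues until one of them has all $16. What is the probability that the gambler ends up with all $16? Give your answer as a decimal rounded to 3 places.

Let r = q/p = (5/8)/(3/8) = 5/3. The recurrence P(i) = p·P(i+1) + q·P(i−1) with P(0)=0, P(16)=1 gives P(i) = (1 − r^i)/(1 − r^16).
P(8) = (1 − (5/3)^8) / (1 − (5/3)^16) = 6561/397186 ≈ 0.017.

0.017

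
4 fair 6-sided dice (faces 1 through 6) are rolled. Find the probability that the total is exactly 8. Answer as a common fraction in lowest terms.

35/1296

There are 6^4 = 1296 equally likely outcomes.
The number of ordered 4-tuples from {1,…,6} summing to 8 is 35.
P(sum = 8) = 35/1296.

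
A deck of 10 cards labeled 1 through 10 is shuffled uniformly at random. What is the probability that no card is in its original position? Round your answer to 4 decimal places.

0.3679

This is the derangement probability: permutations of 10 with no fixed point.
D(10) = 10! · (1 − 1/1! + 1/2! − ··· + (−1)^10/10!) = 1334961.
P = 1334961/3628800 = 16481/44800 ≈ 0.3679.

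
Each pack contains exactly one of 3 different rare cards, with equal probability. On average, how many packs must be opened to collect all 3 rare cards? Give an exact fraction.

After i distinct types are collected, each trial gives a new one with probability (3−i)/3, so the expected wait for the next new type is 3/(3−i).
E = 3/3 + 3/2 + 3/1 = 11/2.

11/2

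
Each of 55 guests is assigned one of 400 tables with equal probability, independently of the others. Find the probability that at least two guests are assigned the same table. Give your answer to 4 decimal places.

It's easier to compute the probability that all 55 are distinct.
P(all distinct) = 400/400 · 399/400 · ··· · 346/400 ≈ 0.0204.
So the probability of at least one match is 1 − 0.0204 = 0.9796.

0.9796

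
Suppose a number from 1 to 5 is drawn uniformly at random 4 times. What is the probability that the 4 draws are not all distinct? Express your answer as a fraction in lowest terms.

P(all 4 different) = 5/5 · 4/5 · ··· · 2/5 = 24/125.
P(at least two equal) = 1 − 24/125 = 101/125.

101/125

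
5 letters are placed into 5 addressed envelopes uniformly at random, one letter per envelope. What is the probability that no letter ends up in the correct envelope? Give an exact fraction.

This is the derangement probability: permutations of 5 with no fixed point.
D(5) = 5! · (1 − 1/1! + 1/2! − ··· + (−1)^5/5!) = 44.
P = 44/120 = 11/30.

11/30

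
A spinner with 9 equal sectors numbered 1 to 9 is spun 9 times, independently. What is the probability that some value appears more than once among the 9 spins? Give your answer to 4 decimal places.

P(all 9 different) = 9/9 · 8/9 · ··· · 1/9 ≈ 0.0009.
P(at least two equal) = 1 − 0.0009 = 0.9991.

0.9991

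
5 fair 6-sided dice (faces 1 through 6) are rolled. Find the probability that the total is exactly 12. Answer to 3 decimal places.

0.039

There are 6^5 = 7776 equally likely outcomes.
The number of ordered 5-tuples from {1,…,6} summing to 12 is 305.
P(sum = 12) = 305/7776 ≈ 0.039.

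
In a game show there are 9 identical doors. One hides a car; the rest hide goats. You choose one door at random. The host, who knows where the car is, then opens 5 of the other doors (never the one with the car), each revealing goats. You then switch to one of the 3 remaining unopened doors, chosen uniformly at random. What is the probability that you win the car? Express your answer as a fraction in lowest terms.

8/27

Your original door holds the car with probability 1/9, so the other 8 collectively hold it with probability 8/9.
The host can always find 5 empty doors to open, so the reveals don't change that 8/9; it is now spread over the 3 remaining unopened doors.
P(win by switching) = (8/9) · (1/3) = 8/27.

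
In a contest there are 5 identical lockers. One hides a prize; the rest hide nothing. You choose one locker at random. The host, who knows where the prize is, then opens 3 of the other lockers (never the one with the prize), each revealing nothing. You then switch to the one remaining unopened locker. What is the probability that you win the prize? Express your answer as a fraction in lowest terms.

Your original locker holds the prize with probability 1/5, so the other 4 collectively hold it with probability 4/5.
The host can always find 3 empty lockers to open, so the reveals don't change that 4/5; it is now spread over the 1 remaining unopened locker.
P(win by switching) = (4/5) · (1/1) = 4/5.

4/5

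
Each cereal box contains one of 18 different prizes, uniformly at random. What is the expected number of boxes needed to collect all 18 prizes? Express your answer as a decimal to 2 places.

After i distinct types are collected, each trial gives a new one with probability (18−i)/18, so the expected wait for the next new type is 18/(18−i).
E = 18/18 + 18/17 + 18/16 + 18/15 + 18/14 + 18/13 + 18/12 + 18/11 + 18/10 + 18/9 + 18/8 + 18/7 + 18/6 + 18/5 + 18/4 + 18/3 + 18/2 + 18/1 = 42822903/680680 ≈ 62.91.

62.91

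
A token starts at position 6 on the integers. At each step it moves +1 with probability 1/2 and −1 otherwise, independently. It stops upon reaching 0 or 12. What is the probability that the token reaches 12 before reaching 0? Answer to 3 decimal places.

0.500

With a fair step, P(i) = ½P(i−1) + ½P(i+1) with P(0)=0, P(12)=1 has the linear solution P(i) = i/12.
P(6) = 6/12 = 1/2 ≈ 0.500.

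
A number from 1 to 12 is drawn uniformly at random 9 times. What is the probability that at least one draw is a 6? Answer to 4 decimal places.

0.5430

P(no draw is a 6) = (11/12)^9 ≈ 0.4570.
P(at least one) = 1 − 0.4570 = 0.5430.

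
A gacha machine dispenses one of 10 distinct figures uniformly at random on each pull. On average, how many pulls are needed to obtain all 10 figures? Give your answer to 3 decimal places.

After i distinct types are collected, each trial gives a new one with probability (10−i)/10, so the expected wait for the next new type is 10/(10−i).
E = 10/10 + 10/9 + 10/8 + 10/7 + 10/6 + 10/5 + 10/4 + 10/3 + 10/2 + 10/1 = 7381/252 ≈ 29.290.

29.290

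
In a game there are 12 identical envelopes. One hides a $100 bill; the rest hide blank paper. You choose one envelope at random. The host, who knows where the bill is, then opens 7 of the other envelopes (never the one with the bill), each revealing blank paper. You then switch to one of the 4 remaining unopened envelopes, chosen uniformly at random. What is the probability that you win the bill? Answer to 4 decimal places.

0.2292

Your original envelope holds the bill with probability 1/12, so the other 11 collectively hold it with probability 11/12.
The host can always find 7 empty envelopes to open, so the reveals don't change that 11/12; it is now spread over the 4 remaining unopened envelopes.
P(win by switching) = (11/12) · (1/4) = 11/48 ≈ 0.2292.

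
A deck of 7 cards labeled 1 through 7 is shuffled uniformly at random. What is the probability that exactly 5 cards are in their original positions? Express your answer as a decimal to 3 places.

0.004

Choose which 5 of the 7 are fixed: C(7,5) = 21 ways.
The remaining 2 must have no fixed point: D(2) = 1.
P = 21·1/5040 = 1/240 ≈ 0.004.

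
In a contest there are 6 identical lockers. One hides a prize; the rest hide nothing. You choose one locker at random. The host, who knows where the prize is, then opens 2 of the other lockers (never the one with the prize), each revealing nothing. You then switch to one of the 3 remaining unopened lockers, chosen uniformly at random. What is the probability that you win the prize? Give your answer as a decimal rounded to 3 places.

0.278

Your original locker holds the prize with probability 1/6, so the other 5 collectively hold it with probability 5/6.
The host can always find 2 empty lockers to open, so the reveals don't change that 5/6; it is now spread over the 3 remaining unopened lockers.
P(win by switching) = (5/6) · (1/3) = 5/18 ≈ 0.278.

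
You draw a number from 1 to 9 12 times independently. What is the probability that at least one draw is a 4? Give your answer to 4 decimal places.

0.7567

P(no draw is a 4) = (8/9)^12 ≈ 0.2433.
P(at least one) = 1 − 0.2433 = 0.7567.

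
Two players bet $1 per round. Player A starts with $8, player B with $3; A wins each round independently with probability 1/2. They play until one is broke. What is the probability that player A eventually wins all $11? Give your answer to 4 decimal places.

0.7273

With a fair step, P(i) = ½P(i−1) + ½P(i+1) with P(0)=0, P(11)=1 has the linear solution P(i) = i/11.
P(8) = 8/11 ≈ 0.7273.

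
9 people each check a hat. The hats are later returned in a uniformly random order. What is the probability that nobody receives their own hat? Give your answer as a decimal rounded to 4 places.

This is the derangement probability: permutations of 9 with no fixed point.
D(9) = 9! · (1 − 1/1! + 1/2! − ··· + (−1)^9/9!) = 133496.
P = 133496/362880 = 16687/45360 ≈ 0.3679.

0.3679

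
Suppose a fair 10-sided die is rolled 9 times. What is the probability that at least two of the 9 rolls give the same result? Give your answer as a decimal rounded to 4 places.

0.9964

P(all 9 different) = 10/10 · 9/10 · ··· · 2/10 ≈ 0.0036.
P(at least two equal) = 1 − 0.0036 = 0.9964.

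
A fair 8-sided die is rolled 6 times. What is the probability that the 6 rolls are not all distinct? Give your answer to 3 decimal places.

P(all 6 different) = 8/8 · 7/8 · ··· · 3/8 ≈ 0.077.
P(at least two equal) = 1 − 0.077 = 0.923.

0.923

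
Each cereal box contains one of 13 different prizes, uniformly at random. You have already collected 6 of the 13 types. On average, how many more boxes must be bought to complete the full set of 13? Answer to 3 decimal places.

33.707

Starting from 6 distinct types, each trial gives a new one with probability (13−i)/13 when i types are held, so the wait for the next new type is 13/(13−i).
E = 13/7 + 13/6 + 13/5 + 13/4 + 13/3 + 13/2 + 13/1 = 4719/140 ≈ 33.707.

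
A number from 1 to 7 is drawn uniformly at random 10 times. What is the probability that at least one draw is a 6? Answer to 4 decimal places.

0.7859

P(no draw is a 6) = (6/7)^10 ≈ 0.2141.
P(at least one) = 1 − 0.2141 = 0.7859.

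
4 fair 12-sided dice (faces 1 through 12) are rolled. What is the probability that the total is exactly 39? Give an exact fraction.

There are 12^4 = 20736 equally likely outcomes.
The number of ordered 4-tuples from {1,…,12} summing to 39 is 220.
P(sum = 39) = 220/20736 = 55/5184.

55/5184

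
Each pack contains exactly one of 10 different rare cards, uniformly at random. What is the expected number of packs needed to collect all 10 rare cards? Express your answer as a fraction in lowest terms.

After i distinct types are collected, each trial gives a new one with probability (10−i)/10, so the expected wait for the next new type is 10/(10−i).
E = 10/10 + 10/9 + 10/8 + 10/7 + 10/6 + 10/5 + 10/4 + 10/3 + 10/2 + 10/1 = 7381/252.

7381/252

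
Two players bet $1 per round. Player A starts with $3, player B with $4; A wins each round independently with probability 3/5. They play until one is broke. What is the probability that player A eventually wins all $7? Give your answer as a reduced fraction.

1539/2059

Let r = q/p = (2/5)/(3/5) = 2/3. The recurrence P(i) = p·P(i+1) + q·P(i−1) with P(0)=0, P(7)=1 gives P(i) = (1 − r^i)/(1 − r^7).
P(3) = (1 − (2/3)^3) / (1 − (2/3)^7) = 1539/2059.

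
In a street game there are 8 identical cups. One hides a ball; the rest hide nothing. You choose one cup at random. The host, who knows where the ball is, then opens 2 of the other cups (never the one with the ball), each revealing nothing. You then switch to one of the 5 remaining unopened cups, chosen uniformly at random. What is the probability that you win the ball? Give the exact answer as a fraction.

Your original cup holds the ball with probability 1/8, so the other 7 collectively hold it with probability 7/8.
The host can always find 2 empty cups to open, so the reveals don't change that 7/8; it is now spread over the 5 remaining unopened cups.
P(win by switching) = (7/8) · (1/5) = 7/40.

7/40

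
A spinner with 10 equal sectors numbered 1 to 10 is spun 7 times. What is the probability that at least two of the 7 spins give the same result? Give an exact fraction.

2936/3125

P(all 7 different) = 10/10 · 9/10 · ··· · 4/10 = 189/3125.
P(at least two equal) = 1 − 189/3125 = 2936/3125.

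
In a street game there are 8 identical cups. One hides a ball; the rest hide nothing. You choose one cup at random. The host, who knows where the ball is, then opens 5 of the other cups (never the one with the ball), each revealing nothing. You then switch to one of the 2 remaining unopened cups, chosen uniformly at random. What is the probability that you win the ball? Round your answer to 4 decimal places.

0.4375

Your original cup holds the ball with probability 1/8, so the other 7 collectively hold it with probability 7/8.
The host can always find 5 empty cups to open, so the reveals don't change that 7/8; it is now spread over the 2 remaining unopened cups.
P(win by switching) = (7/8) · (1/2) = 7/16 ≈ 0.4375.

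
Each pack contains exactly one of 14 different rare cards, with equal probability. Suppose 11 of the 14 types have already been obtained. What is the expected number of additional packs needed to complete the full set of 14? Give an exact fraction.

77/3

Starting from 11 distinct types, each trial gives a new one with probability (14−i)/14 when i types are held, so the wait for the next new type is 14/(14−i).
E = 14/3 + 14/2 + 14/1 = 77/3.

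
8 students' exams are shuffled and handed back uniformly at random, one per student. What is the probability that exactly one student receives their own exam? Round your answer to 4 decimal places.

0.3679

Choose which one is fixed: C(8,1) = 8 ways.
The remaining 7 must have no fixed point: D(7) = 1854.
P = 8·1854/40320 = 103/280 ≈ 0.3679.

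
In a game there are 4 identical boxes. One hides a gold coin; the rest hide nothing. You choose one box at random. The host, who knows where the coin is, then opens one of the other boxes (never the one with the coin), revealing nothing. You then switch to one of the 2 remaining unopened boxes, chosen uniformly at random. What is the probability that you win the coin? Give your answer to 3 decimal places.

0.375

Your original box holds the coin with probability 1/4, so the other 3 collectively hold it with probability 3/4.
The host can always find an empty box to open, so this doesn't change that 3/4; it is now spread over the 2 remaining unopened boxes.
P(win by switching) = (3/4) · (1/2) = 3/8 ≈ 0.375.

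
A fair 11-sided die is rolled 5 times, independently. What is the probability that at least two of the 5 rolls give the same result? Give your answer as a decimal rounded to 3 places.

P(all 5 different) = 11/11 · 10/11 · ··· · 7/11 ≈ 0.344.
P(at least two equal) = 1 − 0.344 = 0.656.

0.656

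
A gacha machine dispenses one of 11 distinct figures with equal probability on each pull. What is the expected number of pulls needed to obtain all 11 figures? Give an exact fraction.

After i distinct types are collected, each trial gives a new one with probability (11−i)/11, so the expected wait for the next new type is 11/(11−i).
E = 11/11 + 11/10 + 11/9 + 11/8 + 11/7 + 11/6 + 11/5 + 11/4 + 11/3 + 11/2 + 11/1 = 83711/2520.

83711/2520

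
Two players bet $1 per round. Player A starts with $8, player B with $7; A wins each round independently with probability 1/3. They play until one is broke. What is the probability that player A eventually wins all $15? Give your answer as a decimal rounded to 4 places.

0.0078

Let r = q/p = (2/3)/(1/3) = 2. The recurrence P(i) = p·P(i+1) + q·P(i−1) with P(0)=0, P(15)=1 gives P(i) = (1 − r^i)/(1 − r^15).
P(8) = (1 − (2)^8) / (1 − (2)^15) = 255/32767 ≈ 0.0078.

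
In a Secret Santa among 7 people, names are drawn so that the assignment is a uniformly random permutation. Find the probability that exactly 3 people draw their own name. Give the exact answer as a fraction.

1/16

Choose which 3 of the 7 are fixed: C(7,3) = 35 ways.
The remaining 4 must have no fixed point: D(4) = 9.
P = 35·9/5040 = 1/16.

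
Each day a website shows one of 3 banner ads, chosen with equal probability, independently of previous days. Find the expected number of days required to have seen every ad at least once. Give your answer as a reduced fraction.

After i distinct types are collected, each trial gives a new one with probability (3−i)/3, so the expected wait for the next new type is 3/(3−i).
E = 3/3 + 3/2 + 3/1 = 11/2.

11/2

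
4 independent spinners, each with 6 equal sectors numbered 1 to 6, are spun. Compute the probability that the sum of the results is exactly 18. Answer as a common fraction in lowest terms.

5/81

There are 6^4 = 1296 equally likely outcomes.
The number of ordered 4-tuples from {1,…,6} summing to 18 is 80.
P(sum = 18) = 80/1296 = 5/81.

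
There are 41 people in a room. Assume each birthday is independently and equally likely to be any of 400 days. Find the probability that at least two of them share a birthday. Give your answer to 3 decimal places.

It's easier to compute the probability that all 41 are distinct.
P(all distinct) = 400/400 · 399/400 · ··· · 360/400 ≈ 0.120.
So the probability of at least one match is 1 − 0.120 = 0.880.

0.880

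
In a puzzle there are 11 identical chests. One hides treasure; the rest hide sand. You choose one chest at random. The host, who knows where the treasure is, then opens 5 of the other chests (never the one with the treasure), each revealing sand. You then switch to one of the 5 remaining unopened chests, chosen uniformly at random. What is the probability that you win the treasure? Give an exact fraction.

2/11

Your original chest holds the treasure with probability 1/11, so the other 10 collectively hold it with probability 10/11.
The host can always find 5 empty chests to open, so the reveals don't change that 10/11; it is now spread over the 5 remaining unopened chests.
P(win by switching) = (10/11) · (1/5) = 2/11.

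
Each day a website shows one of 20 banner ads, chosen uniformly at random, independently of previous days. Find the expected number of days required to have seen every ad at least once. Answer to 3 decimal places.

71.955

After i distinct types are collected, each trial gives a new one with probability (20−i)/20, so the expected wait for the next new type is 20/(20−i).
E = 20/20 + 20/19 + 20/18 + 20/17 + 20/16 + 20/15 + 20/14 + 20/13 + 20/12 + 20/11 + 20/10 + 20/9 + 20/8 + 20/7 + 20/6 + 20/5 + 20/4 + 20/3 + 20/2 + 20/1 = 279175675/3879876 ≈ 71.955.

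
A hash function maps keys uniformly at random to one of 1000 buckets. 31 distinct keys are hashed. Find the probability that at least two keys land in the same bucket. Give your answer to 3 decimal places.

It's easier to compute the probability that all 31 are distinct.
P(all distinct) = 1000/1000 · 999/1000 · ··· · 970/1000 ≈ 0.625.
So the probability of at least one match is 1 − 0.625 = 0.375.

0.375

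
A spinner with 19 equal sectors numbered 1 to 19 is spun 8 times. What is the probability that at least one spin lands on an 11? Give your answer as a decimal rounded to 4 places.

P(no spin lands on an 11) = (18/19)^8 ≈ 0.6489.
P(at least one) = 1 − 0.6489 = 0.3511.

0.3511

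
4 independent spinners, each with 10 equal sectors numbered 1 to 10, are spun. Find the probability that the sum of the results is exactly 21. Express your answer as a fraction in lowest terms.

33/500

There are 10^4 = 10000 equally likely outcomes.
The number of ordered 4-tuples from {1,…,10} summing to 21 is 660.
P(sum = 21) = 660/10000 = 33/500.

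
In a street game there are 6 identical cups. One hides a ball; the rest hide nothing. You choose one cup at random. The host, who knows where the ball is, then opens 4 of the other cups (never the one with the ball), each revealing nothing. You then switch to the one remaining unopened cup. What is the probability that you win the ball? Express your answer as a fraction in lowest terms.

5/6

Your original cup holds the ball with probability 1/6, so the other 5 collectively hold it with probability 5/6.
The host can always find 4 empty cups to open, so the reveals don't change that 5/6; it is now spread over the 1 remaining unopened cup.
P(win by switching) = (5/6) · (1/1) = 5/6.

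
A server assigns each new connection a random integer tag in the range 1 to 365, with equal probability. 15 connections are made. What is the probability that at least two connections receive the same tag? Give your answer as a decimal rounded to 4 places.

It's easier to compute the probability that all 15 are distinct.
P(all distinct) = 365/365 · 364/365 · ··· · 351/365 ≈ 0.7471.
So the probability of at least one match is 1 − 0.7471 = 0.2529.

0.2529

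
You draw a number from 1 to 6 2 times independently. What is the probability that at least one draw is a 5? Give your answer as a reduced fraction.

11/36

P(no draw is a 5) = (5/6)^2 = 25/36.
P(at least one) = 1 − 25/36 = 11/36.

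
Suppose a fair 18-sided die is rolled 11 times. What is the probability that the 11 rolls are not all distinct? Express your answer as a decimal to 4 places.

0.9802

P(all 11 different) = 18/18 · 17/18 · ··· · 8/18 ≈ 0.0198.
P(at least two equal) = 1 − 0.0198 = 0.9802.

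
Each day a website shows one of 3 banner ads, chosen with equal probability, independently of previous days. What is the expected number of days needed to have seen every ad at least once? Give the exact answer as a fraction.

After i distinct types are collected, each trial gives a new one with probability (3−i)/3, so the expected wait for the next new type is 3/(3−i).
E = 3/3 + 3/2 + 3/1 = 11/2.

11/2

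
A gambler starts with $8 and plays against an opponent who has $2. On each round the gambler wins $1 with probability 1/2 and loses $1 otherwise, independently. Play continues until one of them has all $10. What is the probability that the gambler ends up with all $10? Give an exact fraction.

4/5

With a fair step, P(i) = ½P(i−1) + ½P(i+1) with P(0)=0, P(10)=1 has the linear solution P(i) = i/10.
P(8) = 8/10 = 4/5.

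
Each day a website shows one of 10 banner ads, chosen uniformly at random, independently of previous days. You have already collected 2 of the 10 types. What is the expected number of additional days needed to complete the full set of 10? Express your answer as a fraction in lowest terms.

761/28

Starting from 2 distinct types, each trial gives a new one with probability (10−i)/10 when i types are held, so the wait for the next new type is 10/(10−i).
E = 10/8 + 10/7 + 10/6 + 10/5 + 10/4 + 10/3 + 10/2 + 10/1 = 761/28.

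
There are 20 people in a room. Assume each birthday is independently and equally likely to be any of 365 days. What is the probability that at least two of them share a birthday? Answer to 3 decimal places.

0.411

It's easier to compute the probability that all 20 are distinct.
P(all distinct) = 365/365 · 364/365 · ··· · 346/365 ≈ 0.589.
So the probability of at least one match is 1 − 0.589 = 0.411.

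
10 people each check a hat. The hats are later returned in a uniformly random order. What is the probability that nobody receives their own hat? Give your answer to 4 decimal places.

0.3679

This is the derangement probability: permutations of 10 with no fixed point.
D(10) = 10! · (1 − 1/1! + 1/2! − ··· + (−1)^10/10!) = 1334961.
P = 1334961/3628800 = 16481/44800 ≈ 0.3679.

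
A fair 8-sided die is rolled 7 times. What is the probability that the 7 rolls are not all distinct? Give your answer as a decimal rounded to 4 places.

0.9808

P(all 7 different) = 8/8 · 7/8 · ··· · 2/8 ≈ 0.0192.
P(at least two equal) = 1 − 0.0192 = 0.9808.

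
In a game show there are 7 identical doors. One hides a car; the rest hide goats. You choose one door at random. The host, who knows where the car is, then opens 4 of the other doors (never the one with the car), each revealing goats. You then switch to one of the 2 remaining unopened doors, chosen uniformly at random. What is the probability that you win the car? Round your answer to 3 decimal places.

Your original door holds the car with probability 1/7, so the other 6 collectively hold it with probability 6/7.
The host can always find 4 empty doors to open, so the reveals don't change that 6/7; it is now spread over the 2 remaining unopened doors.
P(win by switching) = (6/7) · (1/2) = 3/7 ≈ 0.429.

0.429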